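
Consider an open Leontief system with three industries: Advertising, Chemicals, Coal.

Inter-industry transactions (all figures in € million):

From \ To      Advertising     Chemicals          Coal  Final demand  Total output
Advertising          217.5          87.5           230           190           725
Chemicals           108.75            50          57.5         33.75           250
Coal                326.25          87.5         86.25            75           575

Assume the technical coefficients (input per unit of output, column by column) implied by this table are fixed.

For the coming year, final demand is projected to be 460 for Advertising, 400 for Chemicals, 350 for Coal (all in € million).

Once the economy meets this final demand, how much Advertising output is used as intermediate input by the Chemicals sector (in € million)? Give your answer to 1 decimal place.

z_12 = 450.2

Technical coefficients a_ij = z_ij / X_j:
  a_11 = 217.5/725 = 0.30, a_21 = 108.75/725 = 0.15, a_31 = 326.25/725 = 0.45
  a_12 = 87.5/250 = 0.35, a_22 = 50/250 = 0.20, a_32 = 87.5/250 = 0.35
  a_13 = 230/575 = 0.40, a_23 = 57.5/575 = 0.10, a_33 = 86.25/575 = 0.15
I − A =
  [   0.70    -0.35    -0.40]
  [  -0.15     0.80    -0.10]
  [  -0.45    -0.35     0.85]
Cofactors of I−A, C_ij = (−1)^(i+j)·(minor ij) (rows/columns in the sector order above):
  C_11 = (0.80)(0.85) − (-0.10)(-0.35) = 0.6450
  C_12 = −[(-0.15)(0.85) − (-0.10)(-0.45)] = 0.1725
  C_13 = (-0.15)(-0.35) − (0.80)(-0.45) = 0.4125
  C_21 = −[(-0.35)(0.85) − (-0.40)(-0.35)] = 0.4375
  C_22 = (0.70)(0.85) − (-0.40)(-0.45) = 0.4150
  C_23 = −[(0.70)(-0.35) − (-0.35)(-0.45)] = 0.4025
  C_31 = (-0.35)(-0.10) − (-0.40)(0.80) = 0.3550
  C_32 = −[(0.70)(-0.10) − (-0.40)(-0.15)] = 0.1300
  C_33 = (0.70)(0.80) − (-0.35)(-0.15) = 0.5075
det(I−A) = Σ_j (I−A)_1j·C_1j = (0.70)(0.6450) + (-0.35)(0.1725) + (-0.40)(0.4125) = 0.226125
adj(I−A) = Cᵀ =
  [ 0.6450   0.4375   0.3550]
  [ 0.1725   0.4150   0.1300]
  [ 0.4125   0.4025   0.5075]
(I − A)⁻¹ = adj(I−A) / det(I−A) ≈
  [   2.8524     1.9348     1.5699]
  [   0.7629     1.8353     0.5749]
  [   1.8242     1.7800     2.2443]
First solve x = (I − A)⁻¹ d = adj(I−A)·d / det(I−A); in particular x_2 = (0.1725·460 + 0.4150·400 + 0.1300·350) / 0.226125 = 290.85 / 0.226125 ≈ 1286.235.
Intermediate flow from 1 to 2: z_12 = a_12 · x_2 = 0.35 × 290.85 / 0.226125 = 101.7975 / 0.226125 ≈ 450.2.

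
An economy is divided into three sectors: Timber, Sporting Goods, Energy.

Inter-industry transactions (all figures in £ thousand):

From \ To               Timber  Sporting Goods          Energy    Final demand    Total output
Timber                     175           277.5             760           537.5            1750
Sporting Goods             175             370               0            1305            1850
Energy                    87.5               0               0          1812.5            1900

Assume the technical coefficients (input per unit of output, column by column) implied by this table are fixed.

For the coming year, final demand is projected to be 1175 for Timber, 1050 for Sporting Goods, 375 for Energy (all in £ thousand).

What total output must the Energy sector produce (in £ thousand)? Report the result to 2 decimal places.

Technical coefficients a_ij = z_ij / X_j:
  a_TT = 175/1750 = 0.10, a_ST = 175/1750 = 0.10, a_ET = 87.5/1750 = 0.05
  a_TS = 277.5/1850 = 0.15, a_SS = 370/1850 = 0.20, a_ES = 0/1850 = 0.00
  a_TE = 760/1900 = 0.40, a_SE = 0/1900 = 0.00, a_EE = 0/1900 = 0.00
I − A =
  [   0.90    -0.15    -0.40]
  [  -0.10     0.80     0.00]
  [  -0.05     0.00     1.00]
Cofactors of I−A, C_ij = (−1)^(i+j)·(minor ij) (rows/columns in the sector order above):
  C_11 = (0.80)(1.00) − (0.00)(0.00) = 0.8000
  C_12 = −[(-0.10)(1.00) − (0.00)(-0.05)] = 0.1000
  C_13 = (-0.10)(0.00) − (0.80)(-0.05) = 0.0400
  C_21 = −[(-0.15)(1.00) − (-0.40)(0.00)] = 0.1500
  C_22 = (0.90)(1.00) − (-0.40)(-0.05) = 0.8800
  C_23 = −[(0.90)(0.00) − (-0.15)(-0.05)] = 0.0075
  C_31 = (-0.15)(0.00) − (-0.40)(0.80) = 0.3200
  C_32 = −[(0.90)(0.00) − (-0.40)(-0.10)] = 0.0400
  C_33 = (0.90)(0.80) − (-0.15)(-0.10) = 0.7050
det(I−A) = Σ_j (I−A)_1j·C_1j = (0.90)(0.8000) + (-0.15)(0.1000) + (-0.40)(0.0400) = 0.6890
adj(I−A) = Cᵀ =
  [ 0.8000   0.1500   0.3200]
  [ 0.1000   0.8800   0.0400]
  [ 0.0400   0.0075   0.7050]
(I − A)⁻¹ = adj(I−A) / det(I−A) ≈
  [   1.1611     0.2177     0.4644]
  [   0.1451     1.2772     0.0581]
  [   0.0581     0.0109     1.0232]
x = (I − A)⁻¹ d = adj(I−A)·d / det(I−A), with det(I−A) = 0.6890:
  x_T = (0.8000·1175 + 0.1500·1050 + 0.3200·375) / 0.6890 = 1217.50 / 0.6890 ≈ 1767.05
  x_S = (0.1000·1175 + 0.8800·1050 + 0.0400·375) / 0.6890 = 1056.50 / 0.6890 ≈ 1533.38
  x_E = (0.0400·1175 + 0.0075·1050 + 0.7050·375) / 0.6890 = 319.25 / 0.6890 ≈ 463.35

x_E = 463.35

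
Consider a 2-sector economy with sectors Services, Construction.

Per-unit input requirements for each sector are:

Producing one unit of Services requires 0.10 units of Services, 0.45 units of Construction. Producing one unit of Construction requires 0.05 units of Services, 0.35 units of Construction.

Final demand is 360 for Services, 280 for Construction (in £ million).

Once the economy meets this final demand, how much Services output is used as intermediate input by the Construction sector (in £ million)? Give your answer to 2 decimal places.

z_SC = 36.80

I − A =
  [   0.90    -0.05]
  [  -0.45     0.65]
det(I−A) = (0.90)(0.65) − (-0.05)(-0.45) = 0.5625
adj(I−A) = [[0.65, 0.05], [0.45, 0.90]]
(I − A)⁻¹ = adj(I−A) / det(I−A) ≈
  [   1.1556     0.0889]
  [   0.8000     1.6000]
First solve x = (I − A)⁻¹ d = adj(I−A)·d / det(I−A); in particular x_C = (0.45·360 + 0.90·280) / 0.5625 = 414.00 / 0.5625 = 736.0000.
Intermediate flow from S to C: z_SC = a_SC · x_C = 0.05 × 414.00 / 0.5625 = 20.70 / 0.5625 = 36.80.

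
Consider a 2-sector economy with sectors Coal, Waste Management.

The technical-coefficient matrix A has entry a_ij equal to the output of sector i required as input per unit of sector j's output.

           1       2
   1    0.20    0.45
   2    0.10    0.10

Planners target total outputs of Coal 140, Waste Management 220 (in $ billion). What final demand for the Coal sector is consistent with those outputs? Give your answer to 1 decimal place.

d_1 = 13.0

I − A =
  [   0.80    -0.45]
  [  -0.10     0.90]
d = (I − A) x:
  d_1 = (+0.80)·140 + (-0.45)·220 = 13.0
  d_2 = (-0.10)·140 + (+0.90)·220 = 184.0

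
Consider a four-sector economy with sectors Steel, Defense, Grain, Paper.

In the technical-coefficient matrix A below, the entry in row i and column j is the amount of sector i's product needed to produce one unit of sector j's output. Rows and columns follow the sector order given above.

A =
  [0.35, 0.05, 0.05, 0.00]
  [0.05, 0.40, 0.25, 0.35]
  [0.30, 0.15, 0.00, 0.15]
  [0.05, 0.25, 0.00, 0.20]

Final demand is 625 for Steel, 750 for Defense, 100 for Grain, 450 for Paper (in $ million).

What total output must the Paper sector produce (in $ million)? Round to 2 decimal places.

I − A =
  [   0.65    -0.05    -0.05     0.00]
  [  -0.05     0.60    -0.25    -0.35]
  [  -0.30    -0.15     1.00    -0.15]
  [  -0.05    -0.25     0.00     0.80]
Compute the cofactors C_ij = (−1)^(i+j)·(3×3 minor ij) of I−A; the adjugate is their transpose:
adj(I−A) = Cᵀ =
  [ 0.353125   0.047875   0.029625   0.026500]
  [ 0.119375   0.507625   0.132875   0.247000]
  [ 0.132750   0.114750   0.252250   0.097500]
  [ 0.059375   0.161625   0.043375   0.350000]
det(I−A) = Σ_j (I−A)_1j·C_1j = (0.65)(0.353125) + (-0.05)(0.119375) + (-0.05)(0.132750) + (0.00)(0.059375) = 0.216925
(I − A)⁻¹ = adj(I−A) / det(I−A) ≈
  [   1.6279     0.2207     0.1366     0.1222]
  [   0.5503     2.3401     0.6125     1.1386]
  [   0.6120     0.5290     1.1628     0.4495]
  [   0.2737     0.7451     0.2000     1.6135]
x = (I − A)⁻¹ d = adj(I−A)·d / det(I−A), with det(I−A) = 0.216925:
  x_1 = (0.353125·625 + 0.047875·750 + 0.029625·100 + 0.026500·450) / 0.216925 = 271.496875 / 0.216925 ≈ 1251.57
  x_2 = (0.119375·625 + 0.507625·750 + 0.132875·100 + 0.247000·450) / 0.216925 = 579.765625 / 0.216925 ≈ 2672.65
  x_3 = (0.132750·625 + 0.114750·750 + 0.252250·100 + 0.097500·450) / 0.216925 = 238.13125 / 0.216925 ≈ 1097.76
  x_4 = (0.059375·625 + 0.161625·750 + 0.043375·100 + 0.350000·450) / 0.216925 = 320.165625 / 0.216925 ≈ 1475.93

x_4 = 1475.93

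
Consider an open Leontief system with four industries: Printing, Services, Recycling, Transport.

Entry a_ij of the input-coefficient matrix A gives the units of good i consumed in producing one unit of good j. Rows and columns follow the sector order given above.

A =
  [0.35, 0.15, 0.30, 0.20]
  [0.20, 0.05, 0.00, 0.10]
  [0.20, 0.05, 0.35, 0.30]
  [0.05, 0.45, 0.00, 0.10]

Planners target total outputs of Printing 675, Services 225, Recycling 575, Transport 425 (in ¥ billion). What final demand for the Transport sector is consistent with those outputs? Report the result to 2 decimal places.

d_T = 247.50

I − A =
  [   0.65    -0.15    -0.30    -0.20]
  [  -0.20     0.95     0.00    -0.10]
  [  -0.20    -0.05     0.65    -0.30]
  [  -0.05    -0.45     0.00     0.90]
d = (I − A) x:
  d_P = (+0.65)·675 + (-0.15)·225 + (-0.30)·575 + (-0.20)·425 = 147.50
  d_S = (-0.20)·675 + (+0.95)·225 + (+0.00)·575 + (-0.10)·425 = 36.25
  d_R = (-0.20)·675 + (-0.05)·225 + (+0.65)·575 + (-0.30)·425 = 100.00
  d_T = (-0.05)·675 + (-0.45)·225 + (+0.00)·575 + (+0.90)·425 = 247.50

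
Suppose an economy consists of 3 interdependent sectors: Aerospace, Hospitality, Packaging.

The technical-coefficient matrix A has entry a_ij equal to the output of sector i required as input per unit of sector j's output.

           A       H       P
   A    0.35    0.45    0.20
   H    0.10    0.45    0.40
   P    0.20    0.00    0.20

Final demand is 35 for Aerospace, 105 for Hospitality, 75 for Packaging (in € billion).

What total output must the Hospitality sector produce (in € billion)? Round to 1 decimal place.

x_H = 401.0

I − A =
  [   0.65    -0.45    -0.20]
  [  -0.10     0.55    -0.40]
  [  -0.20     0.00     0.80]
Cofactors of I−A, C_ij = (−1)^(i+j)·(minor ij) (rows/columns in the sector order above):
  C_11 = (0.55)(0.80) − (-0.40)(0.00) = 0.4400
  C_12 = −[(-0.10)(0.80) − (-0.40)(-0.20)] = 0.1600
  C_13 = (-0.10)(0.00) − (0.55)(-0.20) = 0.1100
  C_21 = −[(-0.45)(0.80) − (-0.20)(0.00)] = 0.3600
  C_22 = (0.65)(0.80) − (-0.20)(-0.20) = 0.4800
  C_23 = −[(0.65)(0.00) − (-0.45)(-0.20)] = 0.0900
  C_31 = (-0.45)(-0.40) − (-0.20)(0.55) = 0.2900
  C_32 = −[(0.65)(-0.40) − (-0.20)(-0.10)] = 0.2800
  C_33 = (0.65)(0.55) − (-0.45)(-0.10) = 0.3125
det(I−A) = Σ_j (I−A)_1j·C_1j = (0.65)(0.4400) + (-0.45)(0.1600) + (-0.20)(0.1100) = 0.1920
adj(I−A) = Cᵀ =
  [ 0.4400   0.3600   0.2900]
  [ 0.1600   0.4800   0.2800]
  [ 0.1100   0.0900   0.3125]
(I − A)⁻¹ = adj(I−A) / det(I−A) ≈
  [   2.2917     1.8750     1.5104]
  [   0.8333     2.5000     1.4583]
  [   0.5729     0.4688     1.6276]
x = (I − A)⁻¹ d = adj(I−A)·d / det(I−A), with det(I−A) = 0.1920:
  x_A = (0.4400·35 + 0.3600·105 + 0.2900·75) / 0.1920 = 74.95 / 0.1920 ≈ 390.4
  x_H = (0.1600·35 + 0.4800·105 + 0.2800·75) / 0.1920 = 77.00 / 0.1920 ≈ 401.0
  x_P = (0.1100·35 + 0.0900·105 + 0.3125·75) / 0.1920 = 36.7375 / 0.1920 ≈ 191.3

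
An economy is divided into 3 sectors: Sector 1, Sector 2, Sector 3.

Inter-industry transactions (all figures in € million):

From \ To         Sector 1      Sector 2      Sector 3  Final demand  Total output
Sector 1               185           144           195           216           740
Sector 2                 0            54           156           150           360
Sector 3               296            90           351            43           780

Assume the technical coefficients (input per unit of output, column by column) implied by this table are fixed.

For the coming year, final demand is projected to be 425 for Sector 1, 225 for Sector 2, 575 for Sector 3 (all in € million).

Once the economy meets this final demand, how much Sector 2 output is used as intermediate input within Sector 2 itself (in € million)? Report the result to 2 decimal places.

Technical coefficients a_ij = z_ij / X_j:
  a_11 = 185/740 = 0.25, a_21 = 0/740 = 0.00, a_31 = 296/740 = 0.40
  a_12 = 144/360 = 0.40, a_22 = 54/360 = 0.15, a_32 = 90/360 = 0.25
  a_13 = 195/780 = 0.25, a_23 = 156/780 = 0.20, a_33 = 351/780 = 0.45
I − A =
  [   0.75    -0.40    -0.25]
  [   0.00     0.85    -0.20]
  [  -0.40    -0.25     0.55]
Cofactors of I−A, C_ij = (−1)^(i+j)·(minor ij) (rows/columns in the sector order above):
  C_11 = (0.85)(0.55) − (-0.20)(-0.25) = 0.4175
  C_12 = −[(0.00)(0.55) − (-0.20)(-0.40)] = 0.0800
  C_13 = (0.00)(-0.25) − (0.85)(-0.40) = 0.3400
  C_21 = −[(-0.40)(0.55) − (-0.25)(-0.25)] = 0.2825
  C_22 = (0.75)(0.55) − (-0.25)(-0.40) = 0.3125
  C_23 = −[(0.75)(-0.25) − (-0.40)(-0.40)] = 0.3475
  C_31 = (-0.40)(-0.20) − (-0.25)(0.85) = 0.2925
  C_32 = −[(0.75)(-0.20) − (-0.25)(0.00)] = 0.1500
  C_33 = (0.75)(0.85) − (-0.40)(0.00) = 0.6375
det(I−A) = Σ_j (I−A)_1j·C_1j = (0.75)(0.4175) + (-0.40)(0.0800) + (-0.25)(0.3400) = 0.196125
adj(I−A) = Cᵀ =
  [ 0.4175   0.2825   0.2925]
  [ 0.0800   0.3125   0.1500]
  [ 0.3400   0.3475   0.6375]
(I − A)⁻¹ = adj(I−A) / det(I−A) ≈
  [   2.1287     1.4404     1.4914]
  [   0.4079     1.5934     0.7648]
  [   1.7336     1.7718     3.2505]
First solve x = (I − A)⁻¹ d = adj(I−A)·d / det(I−A); in particular x_2 = (0.0800·425 + 0.3125·225 + 0.1500·575) / 0.196125 = 190.5625 / 0.196125 ≈ 971.6380.
Intermediate flow from 2 to 2: z_22 = a_22 · x_2 = 0.15 × 190.5625 / 0.196125 = 28.584375 / 0.196125 ≈ 145.75.

z_22 = 145.75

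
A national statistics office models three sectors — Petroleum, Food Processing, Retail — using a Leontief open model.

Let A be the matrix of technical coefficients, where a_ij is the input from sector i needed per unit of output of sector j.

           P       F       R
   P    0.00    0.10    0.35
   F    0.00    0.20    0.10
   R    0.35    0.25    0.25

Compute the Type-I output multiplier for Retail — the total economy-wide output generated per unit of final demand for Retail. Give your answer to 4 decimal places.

I − A =
  [   1.00    -0.10    -0.35]
  [   0.00     0.80    -0.10]
  [  -0.35    -0.25     0.75]
Cofactors of I−A, C_ij = (−1)^(i+j)·(minor ij) (rows/columns in the sector order above):
  C_11 = (0.80)(0.75) − (-0.10)(-0.25) = 0.5750
  C_12 = −[(0.00)(0.75) − (-0.10)(-0.35)] = 0.0350
  C_13 = (0.00)(-0.25) − (0.80)(-0.35) = 0.2800
  C_21 = −[(-0.10)(0.75) − (-0.35)(-0.25)] = 0.1625
  C_22 = (1.00)(0.75) − (-0.35)(-0.35) = 0.6275
  C_23 = −[(1.00)(-0.25) − (-0.10)(-0.35)] = 0.2850
  C_31 = (-0.10)(-0.10) − (-0.35)(0.80) = 0.2900
  C_32 = −[(1.00)(-0.10) − (-0.35)(0.00)] = 0.1000
  C_33 = (1.00)(0.80) − (-0.10)(0.00) = 0.8000
det(I−A) = Σ_j (I−A)_1j·C_1j = (1.00)(0.5750) + (-0.10)(0.0350) + (-0.35)(0.2800) = 0.4735
adj(I−A) = Cᵀ =
  [ 0.5750   0.1625   0.2900]
  [ 0.0350   0.6275   0.1000]
  [ 0.2800   0.2850   0.8000]
(I − A)⁻¹ = adj(I−A) / det(I−A) ≈
  [   1.21436     0.34319     0.61246]
  [   0.07392     1.32524     0.21119]
  [   0.59134     0.60190     1.68955]
The output multiplier for sector j is the column-j sum of the Leontief inverse (I − A)⁻¹ = adj(I−A) / det(I−A).
Column R of adj(I−A): (0.2900, 0.1000, 0.8000); det(I−A) = 0.4735.
m_R = (0.2900 + 0.1000 + 0.8000) / 0.4735 = 1.19 / 0.4735 ≈ 2.5132.

m_R = 2.5132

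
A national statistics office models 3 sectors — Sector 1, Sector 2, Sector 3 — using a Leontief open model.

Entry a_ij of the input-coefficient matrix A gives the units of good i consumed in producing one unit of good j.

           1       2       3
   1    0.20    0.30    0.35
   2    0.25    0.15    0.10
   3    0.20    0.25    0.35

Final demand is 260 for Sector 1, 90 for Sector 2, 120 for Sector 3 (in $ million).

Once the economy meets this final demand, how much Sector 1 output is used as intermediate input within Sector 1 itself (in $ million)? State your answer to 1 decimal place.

z_11 = 141.2

I − A =
  [   0.80    -0.30    -0.35]
  [  -0.25     0.85    -0.10]
  [  -0.20    -0.25     0.65]
Cofactors of I−A, C_ij = (−1)^(i+j)·(minor ij) (rows/columns in the sector order above):
  C_11 = (0.85)(0.65) − (-0.10)(-0.25) = 0.5275
  C_12 = −[(-0.25)(0.65) − (-0.10)(-0.20)] = 0.1825
  C_13 = (-0.25)(-0.25) − (0.85)(-0.20) = 0.2325
  C_21 = −[(-0.30)(0.65) − (-0.35)(-0.25)] = 0.2825
  C_22 = (0.80)(0.65) − (-0.35)(-0.20) = 0.4500
  C_23 = −[(0.80)(-0.25) − (-0.30)(-0.20)] = 0.2600
  C_31 = (-0.30)(-0.10) − (-0.35)(0.85) = 0.3275
  C_32 = −[(0.80)(-0.10) − (-0.35)(-0.25)] = 0.1675
  C_33 = (0.80)(0.85) − (-0.30)(-0.25) = 0.6050
det(I−A) = Σ_j (I−A)_1j·C_1j = (0.80)(0.5275) + (-0.30)(0.1825) + (-0.35)(0.2325) = 0.285875
adj(I−A) = Cᵀ =
  [ 0.5275   0.2825   0.3275]
  [ 0.1825   0.4500   0.1675]
  [ 0.2325   0.2600   0.6050]
(I − A)⁻¹ = adj(I−A) / det(I−A) ≈
  [   1.8452     0.9882     1.1456]
  [   0.6384     1.5741     0.5859]
  [   0.8133     0.9095     2.1163]
First solve x = (I − A)⁻¹ d = adj(I−A)·d / det(I−A); in particular x_1 = (0.5275·260 + 0.2825·90 + 0.3275·120) / 0.285875 = 201.875 / 0.285875 ≈ 706.165.
Intermediate flow from 1 to 1: z_11 = a_11 · x_1 = 0.20 × 201.875 / 0.285875 = 40.375 / 0.285875 ≈ 141.2.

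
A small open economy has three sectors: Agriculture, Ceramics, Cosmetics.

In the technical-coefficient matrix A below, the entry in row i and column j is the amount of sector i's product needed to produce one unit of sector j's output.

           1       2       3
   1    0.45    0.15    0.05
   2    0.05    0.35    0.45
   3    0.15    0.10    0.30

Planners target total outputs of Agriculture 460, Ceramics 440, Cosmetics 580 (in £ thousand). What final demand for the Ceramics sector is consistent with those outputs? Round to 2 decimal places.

I − A =
  [   0.55    -0.15    -0.05]
  [  -0.05     0.65    -0.45]
  [  -0.15    -0.10     0.70]
d = (I − A) x:
  d_1 = (+0.55)·460 + (-0.15)·440 + (-0.05)·580 = 158.00
  d_2 = (-0.05)·460 + (+0.65)·440 + (-0.45)·580 = 2.00
  d_3 = (-0.15)·460 + (-0.10)·440 + (+0.70)·580 = 293.00

d_2 = 2.00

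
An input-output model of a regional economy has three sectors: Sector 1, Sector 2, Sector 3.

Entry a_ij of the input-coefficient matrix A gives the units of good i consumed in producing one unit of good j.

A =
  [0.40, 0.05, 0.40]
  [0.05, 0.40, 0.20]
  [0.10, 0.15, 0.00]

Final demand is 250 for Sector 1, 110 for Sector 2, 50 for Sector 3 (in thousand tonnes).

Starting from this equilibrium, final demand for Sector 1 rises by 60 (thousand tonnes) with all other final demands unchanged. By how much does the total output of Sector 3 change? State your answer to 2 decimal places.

Δx_3 = 13.00

I − A =
  [   0.60    -0.05    -0.40]
  [  -0.05     0.60    -0.20]
  [  -0.10    -0.15     1.00]
Cofactors of I−A, C_ij = (−1)^(i+j)·(minor ij) (rows/columns in the sector order above):
  C_11 = (0.60)(1.00) − (-0.20)(-0.15) = 0.5700
  C_12 = −[(-0.05)(1.00) − (-0.20)(-0.10)] = 0.0700
  C_13 = (-0.05)(-0.15) − (0.60)(-0.10) = 0.0675
  C_21 = −[(-0.05)(1.00) − (-0.40)(-0.15)] = 0.1100
  C_22 = (0.60)(1.00) − (-0.40)(-0.10) = 0.5600
  C_23 = −[(0.60)(-0.15) − (-0.05)(-0.10)] = 0.0950
  C_31 = (-0.05)(-0.20) − (-0.40)(0.60) = 0.2500
  C_32 = −[(0.60)(-0.20) − (-0.40)(-0.05)] = 0.1400
  C_33 = (0.60)(0.60) − (-0.05)(-0.05) = 0.3575
det(I−A) = Σ_j (I−A)_1j·C_1j = (0.60)(0.5700) + (-0.05)(0.0700) + (-0.40)(0.0675) = 0.3115
adj(I−A) = Cᵀ =
  [ 0.5700   0.1100   0.2500]
  [ 0.0700   0.5600   0.1400]
  [ 0.0675   0.0950   0.3575]
(I − A)⁻¹ = adj(I−A) / det(I−A) ≈
  [   1.8299     0.3531     0.8026]
  [   0.2247     1.7978     0.4494]
  [   0.2167     0.3050     1.1477]
Δx = (I − A)⁻¹ Δd with Δd having +60 in the Sector 1 component and 0 elsewhere.
So Δx_3 = L_31 · (+60), where L_31 = adj(I−A)_31 / det(I−A) = 0.0675 / 0.3115.
Δx_3 = 0.0675 × (+60) / 0.3115 = 4.05 / 0.3115 ≈ 13.00.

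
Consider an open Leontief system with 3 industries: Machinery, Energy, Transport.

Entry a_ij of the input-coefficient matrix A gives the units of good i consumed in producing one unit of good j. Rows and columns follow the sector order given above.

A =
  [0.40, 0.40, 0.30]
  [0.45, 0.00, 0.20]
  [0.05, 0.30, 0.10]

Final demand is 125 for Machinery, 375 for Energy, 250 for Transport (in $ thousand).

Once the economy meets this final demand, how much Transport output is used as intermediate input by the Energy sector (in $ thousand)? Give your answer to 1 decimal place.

I − A =
  [   0.60    -0.40    -0.30]
  [  -0.45     1.00    -0.20]
  [  -0.05    -0.30     0.90]
Cofactors of I−A, C_ij = (−1)^(i+j)·(minor ij) (rows/columns in the sector order above):
  C_11 = (1.00)(0.90) − (-0.20)(-0.30) = 0.8400
  C_12 = −[(-0.45)(0.90) − (-0.20)(-0.05)] = 0.4150
  C_13 = (-0.45)(-0.30) − (1.00)(-0.05) = 0.1850
  C_21 = −[(-0.40)(0.90) − (-0.30)(-0.30)] = 0.4500
  C_22 = (0.60)(0.90) − (-0.30)(-0.05) = 0.5250
  C_23 = −[(0.60)(-0.30) − (-0.40)(-0.05)] = 0.2000
  C_31 = (-0.40)(-0.20) − (-0.30)(1.00) = 0.3800
  C_32 = −[(0.60)(-0.20) − (-0.30)(-0.45)] = 0.2550
  C_33 = (0.60)(1.00) − (-0.40)(-0.45) = 0.4200
det(I−A) = Σ_j (I−A)_1j·C_1j = (0.60)(0.8400) + (-0.40)(0.4150) + (-0.30)(0.1850) = 0.2825
adj(I−A) = Cᵀ =
  [ 0.8400   0.4500   0.3800]
  [ 0.4150   0.5250   0.2550]
  [ 0.1850   0.2000   0.4200]
(I − A)⁻¹ = adj(I−A) / det(I−A) ≈
  [   2.9735     1.5929     1.3451]
  [   1.4690     1.8584     0.9027]
  [   0.6549     0.7080     1.4867]
First solve x = (I − A)⁻¹ d = adj(I−A)·d / det(I−A); in particular x_E = (0.4150·125 + 0.5250·375 + 0.2550·250) / 0.2825 = 312.50 / 0.2825 ≈ 1106.195.
Intermediate flow from T to E: z_TE = a_TE · x_E = 0.30 × 312.50 / 0.2825 = 93.75 / 0.2825 ≈ 331.9.

z_TE = 331.9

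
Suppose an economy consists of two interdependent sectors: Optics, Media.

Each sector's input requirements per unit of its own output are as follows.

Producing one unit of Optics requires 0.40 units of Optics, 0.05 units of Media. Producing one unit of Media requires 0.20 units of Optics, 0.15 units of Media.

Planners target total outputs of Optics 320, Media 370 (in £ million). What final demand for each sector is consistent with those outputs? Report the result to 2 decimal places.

I − A =
  [   0.60    -0.20]
  [  -0.05     0.85]
d = (I − A) x:
  d_O = (+0.60)·320 + (-0.20)·370 = 118.00
  d_M = (-0.05)·320 + (+0.85)·370 = 298.50

d_O = 118.00, d_M = 298.50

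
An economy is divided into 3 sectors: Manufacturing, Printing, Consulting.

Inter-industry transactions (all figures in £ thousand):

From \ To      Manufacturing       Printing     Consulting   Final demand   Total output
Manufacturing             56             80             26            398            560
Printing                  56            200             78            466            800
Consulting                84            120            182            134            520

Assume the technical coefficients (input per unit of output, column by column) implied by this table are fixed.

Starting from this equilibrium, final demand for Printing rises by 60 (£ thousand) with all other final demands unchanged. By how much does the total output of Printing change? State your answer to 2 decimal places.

Technical coefficients a_ij = z_ij / X_j:
  a_MM = 56/560 = 0.10, a_PM = 56/560 = 0.10, a_CM = 84/560 = 0.15
  a_MP = 80/800 = 0.10, a_PP = 200/800 = 0.25, a_CP = 120/800 = 0.15
  a_MC = 26/520 = 0.05, a_PC = 78/520 = 0.15, a_CC = 182/520 = 0.35
I − A =
  [   0.90    -0.10    -0.05]
  [  -0.10     0.75    -0.15]
  [  -0.15    -0.15     0.65]
Cofactors of I−A, C_ij = (−1)^(i+j)·(minor ij) (rows/columns in the sector order above):
  C_11 = (0.75)(0.65) − (-0.15)(-0.15) = 0.4650
  C_12 = −[(-0.10)(0.65) − (-0.15)(-0.15)] = 0.0875
  C_13 = (-0.10)(-0.15) − (0.75)(-0.15) = 0.1275
  C_21 = −[(-0.10)(0.65) − (-0.05)(-0.15)] = 0.0725
  C_22 = (0.90)(0.65) − (-0.05)(-0.15) = 0.5775
  C_23 = −[(0.90)(-0.15) − (-0.10)(-0.15)] = 0.1500
  C_31 = (-0.10)(-0.15) − (-0.05)(0.75) = 0.0525
  C_32 = −[(0.90)(-0.15) − (-0.05)(-0.10)] = 0.1400
  C_33 = (0.90)(0.75) − (-0.10)(-0.10) = 0.6650
det(I−A) = Σ_j (I−A)_1j·C_1j = (0.90)(0.4650) + (-0.10)(0.0875) + (-0.05)(0.1275) = 0.403375
adj(I−A) = Cᵀ =
  [ 0.4650   0.0725   0.0525]
  [ 0.0875   0.5775   0.1400]
  [ 0.1275   0.1500   0.6650]
(I − A)⁻¹ = adj(I−A) / det(I−A) ≈
  [   1.1528     0.1797     0.1302]
  [   0.2169     1.4317     0.3471]
  [   0.3161     0.3719     1.6486]
Δx = (I − A)⁻¹ Δd with Δd having +60 in the Printing component and 0 elsewhere.
So Δx_P = L_PP · (+60), where L_PP = adj(I−A)_PP / det(I−A) = 0.5775 / 0.403375.
Δx_P = 0.5775 × (+60) / 0.403375 = 34.65 / 0.403375 ≈ 85.90.

Δx_P = 85.90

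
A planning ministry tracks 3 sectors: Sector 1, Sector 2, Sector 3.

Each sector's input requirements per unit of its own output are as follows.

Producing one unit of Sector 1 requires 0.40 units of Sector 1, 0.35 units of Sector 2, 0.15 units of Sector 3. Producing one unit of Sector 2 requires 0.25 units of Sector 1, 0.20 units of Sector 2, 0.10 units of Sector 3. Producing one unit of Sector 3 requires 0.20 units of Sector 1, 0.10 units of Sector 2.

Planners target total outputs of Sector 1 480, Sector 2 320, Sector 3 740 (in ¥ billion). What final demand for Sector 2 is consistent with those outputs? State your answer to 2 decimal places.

d_2 = 14.00

I − A =
  [   0.60    -0.25    -0.20]
  [  -0.35     0.80    -0.10]
  [  -0.15    -0.10     1.00]
d = (I − A) x:
  d_1 = (+0.60)·480 + (-0.25)·320 + (-0.20)·740 = 60.00
  d_2 = (-0.35)·480 + (+0.80)·320 + (-0.10)·740 = 14.00
  d_3 = (-0.15)·480 + (-0.10)·320 + (+1.00)·740 = 636.00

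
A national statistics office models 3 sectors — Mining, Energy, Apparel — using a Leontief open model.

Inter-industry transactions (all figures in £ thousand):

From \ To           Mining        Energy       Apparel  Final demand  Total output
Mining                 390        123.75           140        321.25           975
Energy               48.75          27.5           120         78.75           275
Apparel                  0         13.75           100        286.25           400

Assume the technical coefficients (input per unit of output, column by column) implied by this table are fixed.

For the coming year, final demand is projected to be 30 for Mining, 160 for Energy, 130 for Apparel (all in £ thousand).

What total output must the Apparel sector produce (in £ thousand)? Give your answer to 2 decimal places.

x_3 = 190.75

Technical coefficients a_ij = z_ij / X_j:
  a_11 = 390/975 = 0.40, a_21 = 48.75/975 = 0.05, a_31 = 0/975 = 0.00
  a_12 = 123.75/275 = 0.45, a_22 = 27.5/275 = 0.10, a_32 = 13.75/275 = 0.05
  a_13 = 140/400 = 0.35, a_23 = 120/400 = 0.30, a_33 = 100/400 = 0.25
I − A =
  [   0.60    -0.45    -0.35]
  [  -0.05     0.90    -0.30]
  [   0.00    -0.05     0.75]
Cofactors of I−A, C_ij = (−1)^(i+j)·(minor ij) (rows/columns in the sector order above):
  C_11 = (0.90)(0.75) − (-0.30)(-0.05) = 0.6600
  C_12 = −[(-0.05)(0.75) − (-0.30)(0.00)] = 0.0375
  C_13 = (-0.05)(-0.05) − (0.90)(0.00) = 0.0025
  C_21 = −[(-0.45)(0.75) − (-0.35)(-0.05)] = 0.3550
  C_22 = (0.60)(0.75) − (-0.35)(0.00) = 0.4500
  C_23 = −[(0.60)(-0.05) − (-0.45)(0.00)] = 0.0300
  C_31 = (-0.45)(-0.30) − (-0.35)(0.90) = 0.4500
  C_32 = −[(0.60)(-0.30) − (-0.35)(-0.05)] = 0.1975
  C_33 = (0.60)(0.90) − (-0.45)(-0.05) = 0.5175
det(I−A) = Σ_j (I−A)_1j·C_1j = (0.60)(0.6600) + (-0.45)(0.0375) + (-0.35)(0.0025) = 0.37825
adj(I−A) = Cᵀ =
  [ 0.6600   0.3550   0.4500]
  [ 0.0375   0.4500   0.1975]
  [ 0.0025   0.0300   0.5175]
(I − A)⁻¹ = adj(I−A) / det(I−A) ≈
  [   1.7449     0.9385     1.1897]
  [   0.0991     1.1897     0.5221]
  [   0.0066     0.0793     1.3681]
x = (I − A)⁻¹ d = adj(I−A)·d / det(I−A), with det(I−A) = 0.37825:
  x_1 = (0.6600·30 + 0.3550·160 + 0.4500·130) / 0.37825 = 135.10 / 0.37825 ≈ 357.17
  x_2 = (0.0375·30 + 0.4500·160 + 0.1975·130) / 0.37825 = 98.80 / 0.37825 ≈ 261.20
  x_3 = (0.0025·30 + 0.0300·160 + 0.5175·130) / 0.37825 = 72.15 / 0.37825 ≈ 190.75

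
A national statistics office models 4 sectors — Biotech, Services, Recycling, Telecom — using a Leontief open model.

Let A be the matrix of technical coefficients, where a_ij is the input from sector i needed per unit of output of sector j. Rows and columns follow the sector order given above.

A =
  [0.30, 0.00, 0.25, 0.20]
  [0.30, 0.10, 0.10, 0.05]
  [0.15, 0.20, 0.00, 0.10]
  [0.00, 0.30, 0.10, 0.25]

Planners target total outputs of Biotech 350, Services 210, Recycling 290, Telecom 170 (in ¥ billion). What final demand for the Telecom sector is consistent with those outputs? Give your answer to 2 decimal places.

I − A =
  [   0.70     0.00    -0.25    -0.20]
  [  -0.30     0.90    -0.10    -0.05]
  [  -0.15    -0.20     1.00    -0.10]
  [   0.00    -0.30    -0.10     0.75]
d = (I − A) x:
  d_B = (+0.70)·350 + (+0.00)·210 + (-0.25)·290 + (-0.20)·170 = 138.50
  d_S = (-0.30)·350 + (+0.90)·210 + (-0.10)·290 + (-0.05)·170 = 46.50
  d_R = (-0.15)·350 + (-0.20)·210 + (+1.00)·290 + (-0.10)·170 = 178.50
  d_T = (+0.00)·350 + (-0.30)·210 + (-0.10)·290 + (+0.75)·170 = 35.50

d_T = 35.50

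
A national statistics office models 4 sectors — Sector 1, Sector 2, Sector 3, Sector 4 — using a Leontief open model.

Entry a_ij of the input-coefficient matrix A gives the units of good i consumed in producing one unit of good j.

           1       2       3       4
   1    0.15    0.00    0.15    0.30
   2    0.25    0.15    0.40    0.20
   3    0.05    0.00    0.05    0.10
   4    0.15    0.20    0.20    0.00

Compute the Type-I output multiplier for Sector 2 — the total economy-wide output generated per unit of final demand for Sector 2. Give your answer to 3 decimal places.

m_2 = 1.711

I − A =
  [   0.85     0.00    -0.15    -0.30]
  [  -0.25     0.85    -0.40    -0.20]
  [  -0.05     0.00     0.95    -0.10]
  [  -0.15    -0.20    -0.20     1.00]
Compute the cofactors C_ij = (−1)^(i+j)·(3×3 minor ij) of I−A; the adjugate is their transpose:
adj(I−A) = Cᵀ =
  [ 0.744500   0.060000   0.196500   0.255000]
  [ 0.289000   0.735000   0.413000   0.275000]
  [ 0.058250   0.020000   0.635250   0.085000]
  [ 0.181125   0.160000   0.239125   0.680000]
det(I−A) = Σ_j (I−A)_1j·C_1j = (0.85)(0.744500) + (0.00)(0.289000) + (-0.15)(0.058250) + (-0.30)(0.181125) = 0.56975
(I − A)⁻¹ = adj(I−A) / det(I−A) ≈
  [   1.3067     0.1053     0.3449     0.4476]
  [   0.5072     1.2900     0.7249     0.4827]
  [   0.1022     0.0351     1.1150     0.1492]
  [   0.3179     0.2808     0.4197     1.1935]
The output multiplier for sector j is the column-j sum of the Leontief inverse (I − A)⁻¹ = adj(I−A) / det(I−A).
Column 2 of adj(I−A): (0.060000, 0.735000, 0.020000, 0.160000); det(I−A) = 0.56975.
m_2 = (0.060000 + 0.735000 + 0.020000 + 0.160000) / 0.56975 = 0.975 / 0.56975 ≈ 1.711.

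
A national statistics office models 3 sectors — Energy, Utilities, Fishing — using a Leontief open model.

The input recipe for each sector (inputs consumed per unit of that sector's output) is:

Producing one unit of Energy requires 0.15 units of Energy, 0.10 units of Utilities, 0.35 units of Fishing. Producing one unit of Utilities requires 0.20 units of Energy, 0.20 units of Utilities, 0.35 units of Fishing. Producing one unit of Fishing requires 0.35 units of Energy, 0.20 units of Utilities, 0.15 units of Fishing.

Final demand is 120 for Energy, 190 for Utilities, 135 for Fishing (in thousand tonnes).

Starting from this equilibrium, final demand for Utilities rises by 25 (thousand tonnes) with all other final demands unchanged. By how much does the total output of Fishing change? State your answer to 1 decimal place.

I − A =
  [   0.85    -0.20    -0.35]
  [  -0.10     0.80    -0.20]
  [  -0.35    -0.35     0.85]
Cofactors of I−A, C_ij = (−1)^(i+j)·(minor ij) (rows/columns in the sector order above):
  C_11 = (0.80)(0.85) − (-0.20)(-0.35) = 0.6100
  C_12 = −[(-0.10)(0.85) − (-0.20)(-0.35)] = 0.1550
  C_13 = (-0.10)(-0.35) − (0.80)(-0.35) = 0.3150
  C_21 = −[(-0.20)(0.85) − (-0.35)(-0.35)] = 0.2925
  C_22 = (0.85)(0.85) − (-0.35)(-0.35) = 0.6000
  C_23 = −[(0.85)(-0.35) − (-0.20)(-0.35)] = 0.3675
  C_31 = (-0.20)(-0.20) − (-0.35)(0.80) = 0.3200
  C_32 = −[(0.85)(-0.20) − (-0.35)(-0.10)] = 0.2050
  C_33 = (0.85)(0.80) − (-0.20)(-0.10) = 0.6600
det(I−A) = Σ_j (I−A)_1j·C_1j = (0.85)(0.6100) + (-0.20)(0.1550) + (-0.35)(0.3150) = 0.37725
adj(I−A) = Cᵀ =
  [ 0.6100   0.2925   0.3200]
  [ 0.1550   0.6000   0.2050]
  [ 0.3150   0.3675   0.6600]
(I − A)⁻¹ = adj(I−A) / det(I−A) ≈
  [   1.6170     0.7753     0.8482]
  [   0.4109     1.5905     0.5434]
  [   0.8350     0.9742     1.7495]
Δx = (I − A)⁻¹ Δd with Δd having +25 in the Utilities component and 0 elsewhere.
So Δx_F = L_FU · (+25), where L_FU = adj(I−A)_FU / det(I−A) = 0.3675 / 0.37725.
Δx_F = 0.3675 × (+25) / 0.37725 = 9.1875 / 0.37725 ≈ 24.4.

Δx_F = 24.4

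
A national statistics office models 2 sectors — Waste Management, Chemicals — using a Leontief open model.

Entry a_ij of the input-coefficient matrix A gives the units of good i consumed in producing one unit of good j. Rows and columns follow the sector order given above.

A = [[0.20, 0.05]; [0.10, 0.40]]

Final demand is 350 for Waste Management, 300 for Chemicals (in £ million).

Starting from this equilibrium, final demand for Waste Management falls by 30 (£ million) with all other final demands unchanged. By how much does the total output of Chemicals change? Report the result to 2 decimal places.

Δx_2 = -6.32

I − A =
  [   0.80    -0.05]
  [  -0.10     0.60]
det(I−A) = (0.80)(0.60) − (-0.05)(-0.10) = 0.4750
adj(I−A) = [[0.60, 0.05], [0.10, 0.80]]
(I − A)⁻¹ = adj(I−A) / det(I−A) ≈
  [   1.2632     0.1053]
  [   0.2105     1.6842]
Δx = (I − A)⁻¹ Δd with Δd having -30 in the Waste Management component and 0 elsewhere.
So Δx_2 = L_21 · (-30), where L_21 = adj(I−A)_21 / det(I−A) = 0.10 / 0.4750.
Δx_2 = 0.10 × (-30) / 0.4750 = -3.00 / 0.4750 ≈ -6.32.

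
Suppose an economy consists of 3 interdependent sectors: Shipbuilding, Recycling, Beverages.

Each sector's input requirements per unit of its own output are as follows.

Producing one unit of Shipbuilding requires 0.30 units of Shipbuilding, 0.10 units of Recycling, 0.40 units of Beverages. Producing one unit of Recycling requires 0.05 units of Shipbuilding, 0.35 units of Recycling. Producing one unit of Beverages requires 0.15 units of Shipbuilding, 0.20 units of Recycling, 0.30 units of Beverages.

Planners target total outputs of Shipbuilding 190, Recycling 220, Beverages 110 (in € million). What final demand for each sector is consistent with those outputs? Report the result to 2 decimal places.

d_1 = 105.50, d_2 = 102.00, d_3 = 1.00

I − A =
  [   0.70    -0.05    -0.15]
  [  -0.10     0.65    -0.20]
  [  -0.40     0.00     0.70]
d = (I − A) x:
  d_1 = (+0.70)·190 + (-0.05)·220 + (-0.15)·110 = 105.50
  d_2 = (-0.10)·190 + (+0.65)·220 + (-0.20)·110 = 102.00
  d_3 = (-0.40)·190 + (+0.00)·220 + (+0.70)·110 = 1.00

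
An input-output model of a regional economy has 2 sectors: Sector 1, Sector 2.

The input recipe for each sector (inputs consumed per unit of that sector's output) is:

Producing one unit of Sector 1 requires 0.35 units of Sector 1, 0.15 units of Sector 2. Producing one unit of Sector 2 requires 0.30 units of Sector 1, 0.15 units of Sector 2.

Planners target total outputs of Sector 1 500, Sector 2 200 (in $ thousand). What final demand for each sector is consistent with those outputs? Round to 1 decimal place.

I − A =
  [   0.65    -0.30]
  [  -0.15     0.85]
d = (I − A) x:
  d_1 = (+0.65)·500 + (-0.30)·200 = 265.0
  d_2 = (-0.15)·500 + (+0.85)·200 = 95.0

d_1 = 265.0, d_2 = 95.0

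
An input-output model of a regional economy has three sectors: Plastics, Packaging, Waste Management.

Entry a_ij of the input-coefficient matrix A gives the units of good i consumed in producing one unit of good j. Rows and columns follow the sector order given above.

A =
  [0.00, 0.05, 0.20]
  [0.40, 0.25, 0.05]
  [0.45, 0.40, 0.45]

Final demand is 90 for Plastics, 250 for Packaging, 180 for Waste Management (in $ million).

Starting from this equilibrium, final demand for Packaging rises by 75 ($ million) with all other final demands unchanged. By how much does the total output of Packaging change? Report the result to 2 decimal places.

Δx_2 = 122.83

I − A =
  [   1.00    -0.05    -0.20]
  [  -0.40     0.75    -0.05]
  [  -0.45    -0.40     0.55]
Cofactors of I−A, C_ij = (−1)^(i+j)·(minor ij) (rows/columns in the sector order above):
  C_11 = (0.75)(0.55) − (-0.05)(-0.40) = 0.3925
  C_12 = −[(-0.40)(0.55) − (-0.05)(-0.45)] = 0.2425
  C_13 = (-0.40)(-0.40) − (0.75)(-0.45) = 0.4975
  C_21 = −[(-0.05)(0.55) − (-0.20)(-0.40)] = 0.1075
  C_22 = (1.00)(0.55) − (-0.20)(-0.45) = 0.4600
  C_23 = −[(1.00)(-0.40) − (-0.05)(-0.45)] = 0.4225
  C_31 = (-0.05)(-0.05) − (-0.20)(0.75) = 0.1525
  C_32 = −[(1.00)(-0.05) − (-0.20)(-0.40)] = 0.1300
  C_33 = (1.00)(0.75) − (-0.05)(-0.40) = 0.7300
det(I−A) = Σ_j (I−A)_1j·C_1j = (1.00)(0.3925) + (-0.05)(0.2425) + (-0.20)(0.4975) = 0.280875
adj(I−A) = Cᵀ =
  [ 0.3925   0.1075   0.1525]
  [ 0.2425   0.4600   0.1300]
  [ 0.4975   0.4225   0.7300]
(I − A)⁻¹ = adj(I−A) / det(I−A) ≈
  [   1.3974     0.3827     0.5429]
  [   0.8634     1.6377     0.4628]
  [   1.7713     1.5042     2.5990]
Δx = (I − A)⁻¹ Δd with Δd having +75 in the Packaging component and 0 elsewhere.
So Δx_2 = L_22 · (+75), where L_22 = adj(I−A)_22 / det(I−A) = 0.4600 / 0.280875.
Δx_2 = 0.4600 × (+75) / 0.280875 = 34.50 / 0.280875 ≈ 122.83.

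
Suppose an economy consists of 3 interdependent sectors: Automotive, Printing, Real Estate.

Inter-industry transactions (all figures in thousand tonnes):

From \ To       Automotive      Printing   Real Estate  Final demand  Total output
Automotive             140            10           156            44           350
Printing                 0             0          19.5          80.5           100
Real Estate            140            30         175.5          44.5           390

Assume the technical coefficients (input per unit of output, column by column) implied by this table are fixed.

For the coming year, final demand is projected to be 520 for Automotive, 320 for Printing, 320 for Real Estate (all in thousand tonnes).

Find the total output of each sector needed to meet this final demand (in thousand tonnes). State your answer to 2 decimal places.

x_A = 2916.98, x_P = 467.92, x_R = 2958.49

Technical coefficients a_ij = z_ij / X_j:
  a_AA = 140/350 = 0.40, a_PA = 0/350 = 0.00, a_RA = 140/350 = 0.40
  a_AP = 10/100 = 0.10, a_PP = 0/100 = 0.00, a_RP = 30/100 = 0.30
  a_AR = 156/390 = 0.40, a_PR = 19.5/390 = 0.05, a_RR = 175.5/390 = 0.45
I − A =
  [   0.60    -0.10    -0.40]
  [   0.00     1.00    -0.05]
  [  -0.40    -0.30     0.55]
Cofactors of I−A, C_ij = (−1)^(i+j)·(minor ij) (rows/columns in the sector order above):
  C_11 = (1.00)(0.55) − (-0.05)(-0.30) = 0.5350
  C_12 = −[(0.00)(0.55) − (-0.05)(-0.40)] = 0.0200
  C_13 = (0.00)(-0.30) − (1.00)(-0.40) = 0.4000
  C_21 = −[(-0.10)(0.55) − (-0.40)(-0.30)] = 0.1750
  C_22 = (0.60)(0.55) − (-0.40)(-0.40) = 0.1700
  C_23 = −[(0.60)(-0.30) − (-0.10)(-0.40)] = 0.2200
  C_31 = (-0.10)(-0.05) − (-0.40)(1.00) = 0.4050
  C_32 = −[(0.60)(-0.05) − (-0.40)(0.00)] = 0.0300
  C_33 = (0.60)(1.00) − (-0.10)(0.00) = 0.6000
det(I−A) = Σ_j (I−A)_1j·C_1j = (0.60)(0.5350) + (-0.10)(0.0200) + (-0.40)(0.4000) = 0.1590
adj(I−A) = Cᵀ =
  [ 0.5350   0.1750   0.4050]
  [ 0.0200   0.1700   0.0300]
  [ 0.4000   0.2200   0.6000]
(I − A)⁻¹ = adj(I−A) / det(I−A) ≈
  [   3.3648     1.1006     2.5472]
  [   0.1258     1.0692     0.1887]
  [   2.5157     1.3836     3.7736]
x = (I − A)⁻¹ d = adj(I−A)·d / det(I−A), with det(I−A) = 0.1590:
  x_A = (0.5350·520 + 0.1750·320 + 0.4050·320) / 0.1590 = 463.80 / 0.1590 ≈ 2916.98
  x_P = (0.0200·520 + 0.1700·320 + 0.0300·320) / 0.1590 = 74.40 / 0.1590 ≈ 467.92
  x_R = (0.4000·520 + 0.2200·320 + 0.6000·320) / 0.1590 = 470.40 / 0.1590 ≈ 2958.49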